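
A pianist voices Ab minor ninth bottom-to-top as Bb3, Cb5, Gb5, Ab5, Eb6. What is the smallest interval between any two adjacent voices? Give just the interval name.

major 2nd

Adjacent intervals: Bb3→Cb5 = minor ninth; Cb5→Gb5 = perfect fifth; Gb5→Ab5 = major second; Ab5→Eb6 = perfect fifth.
The smallest is Gb5 to Ab5, a major second (2 semitones).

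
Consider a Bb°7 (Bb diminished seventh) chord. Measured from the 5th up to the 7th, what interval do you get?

minor third

The chord tones of Bb diminished seventh are Bb-Db-Fb-Abb.
That puts Fb below Abb.
Fb up to Abb is 3 semitones, a half step narrower than a major third, so the interval is minor.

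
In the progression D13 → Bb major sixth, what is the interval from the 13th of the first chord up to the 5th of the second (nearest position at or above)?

D13 has B as its 13th, and Bb major sixth has F as its 5th.
B up to F is 6 semitones, a half step narrower than a perfect fifth, so the interval is diminished.

diminished 5th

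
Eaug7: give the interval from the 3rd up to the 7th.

E+7: E, G♯, B♯, D.
3rd = G♯; 7th = D.
5 letter names make it a fifth; at 6 semitones (a half step narrower than perfect) the quality is diminished.

d5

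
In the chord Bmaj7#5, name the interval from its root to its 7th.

B+maj7 (B augmented major seventh): B D♯ F𝄪 A♯.
So we need the interval from B up to A♯.
Counting 7 letters and 11 half steps from B gives a major seventh.

major seventh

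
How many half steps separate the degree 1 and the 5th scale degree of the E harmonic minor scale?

The scale is E F# G A B C D#.
E up to B is a perfect fifth — 7 semitones.

7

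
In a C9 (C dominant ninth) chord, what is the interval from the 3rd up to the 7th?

C9 is spelled C-E-G-Bb-D.
So we need the interval from E up to Bb.
5 letter names make it a fifth; at 6 semitones (a half step narrower than perfect) the quality is diminished.
This 3–7 tritone is the characteristic tension at the heart of the dominant sound.

diminished 5th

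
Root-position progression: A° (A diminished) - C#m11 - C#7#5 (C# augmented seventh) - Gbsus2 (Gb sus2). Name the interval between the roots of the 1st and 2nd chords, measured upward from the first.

The roots are A and C#.
Counting 3 letters and 4 half steps from A gives a major third.

major third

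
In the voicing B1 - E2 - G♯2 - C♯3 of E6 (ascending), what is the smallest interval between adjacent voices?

Adjacent intervals: B1→E2 = perfect fourth; E2→G♯2 = major third; G♯2→C♯3 = perfect fourth.
The smallest is E2 to G♯2, a major third (4 semitones).

major 3rd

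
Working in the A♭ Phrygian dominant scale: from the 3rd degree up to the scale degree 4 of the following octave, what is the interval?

A♭ phrygian dominant: A♭ B𝄫 C D♭ E♭ F♭ G♭.
That puts C below D♭.
From C to D♭: 13 semitones over a ninth = minor.

minor ninth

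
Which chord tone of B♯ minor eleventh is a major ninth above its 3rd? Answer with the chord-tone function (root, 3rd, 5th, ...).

B♯m11 is spelled B♯–D♯–F𝄪–A♯–C𝄪–E♯.
The 3rd is D♯. A major ninth above D♯ is E♯.
E♯ is the chord's 11th.

11th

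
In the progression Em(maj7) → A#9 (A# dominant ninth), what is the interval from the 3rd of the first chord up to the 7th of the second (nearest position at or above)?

Em(maj7) has G as its 3rd, and A#9 (A# dominant ninth) has G# as its 7th.
G up to G# is 1 semitone, a half step wider than a perfect unison, so the interval is augmented.

augmented 1st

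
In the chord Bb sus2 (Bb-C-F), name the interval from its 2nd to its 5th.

2nd = C; 5th = F.
C up to F spans 4 letter names and 5 semitones — a perfect fourth.

perfect fourth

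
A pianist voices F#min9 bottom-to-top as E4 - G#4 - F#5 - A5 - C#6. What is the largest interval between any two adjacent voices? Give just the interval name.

Adjacent intervals: E4→G#4 = major third; G#4→F#5 = minor seventh; F#5→A5 = minor third; A5→C#6 = major third.
The largest is G#4 to F#5, a minor seventh (10 semitones).

minor 7th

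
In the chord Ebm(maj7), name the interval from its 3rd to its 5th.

M3

Spelling the chord: Eb Gb Bb D.
The 3rd is Gb and the 5th is Bb.
From Gb to Bb is 4 semitones, exactly the major third.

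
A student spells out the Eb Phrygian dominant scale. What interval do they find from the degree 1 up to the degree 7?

minor seventh

Spelling the Eb Phrygian dominant scale: Eb Fb G Ab Bb Cb Db.
Degree 1 = Eb; degree 7 = Db.
From Eb to Db: 10 semitones over a seventh = minor.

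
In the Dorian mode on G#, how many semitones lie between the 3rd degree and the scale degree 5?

4

The scale is G# A# B C# D# E# F#.
B up to D# is a major third — 4 semitones.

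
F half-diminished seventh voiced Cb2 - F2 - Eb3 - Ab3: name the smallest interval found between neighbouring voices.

perfect fourth

Adjacent intervals: Cb2→F2 = augmented fourth; F2→Eb3 = minor seventh; Eb3→Ab3 = perfect fourth.
The smallest is Eb3 to Ab3, a perfect fourth (5 semitones).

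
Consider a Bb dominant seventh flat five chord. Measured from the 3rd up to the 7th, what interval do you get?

Bb7b5 (Bb dominant seventh flat five) is spelled Bb-D-Fb-Ab.
So we need the interval from D up to Ab.
D up to Ab is 6 semitones, a half step narrower than a perfect fifth, so the interval is diminished.

diminished 5th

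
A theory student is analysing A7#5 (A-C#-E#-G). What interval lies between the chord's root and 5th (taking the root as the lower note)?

That puts A below E#.
5 letter names make it a fifth; at 8 semitones (a half step wider than perfect) the quality is augmented.

augmented fifth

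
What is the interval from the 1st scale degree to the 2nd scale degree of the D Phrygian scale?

D phrygian: D Eb F G A Bb C.
1st scale degree = D; degree 2 = Eb.
D up to Eb is 1 semitone, a half step narrower than a major second, so the interval is minor.

m2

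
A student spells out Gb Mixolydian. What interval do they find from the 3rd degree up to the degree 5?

The scale runs Gb Ab Bb Cb Db Eb Fb.
The 3rd degree is Bb and the degree 5 is Db.
From Bb to Db: 3 semitones over a third = minor.

minor 3rd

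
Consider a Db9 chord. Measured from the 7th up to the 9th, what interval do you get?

major third

Spelling the chord: Db–F–Ab–Cb–Eb.
7th = Cb; 9th = Eb.
From Cb to Eb is 4 semitones, exactly the major third.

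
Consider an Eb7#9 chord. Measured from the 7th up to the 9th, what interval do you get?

Eb7#9 (Eb dominant seventh sharp nine): Eb G Bb Db F#.
So we need the interval from Db up to F#.
From Db to F#: 5 semitones over a third = augmented.

augmented third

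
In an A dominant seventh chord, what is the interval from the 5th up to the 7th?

minor 3rd

A7 is spelled A–C♯–E–G.
So we need the interval from E up to G.
From E to G: 3 semitones over a third = minor.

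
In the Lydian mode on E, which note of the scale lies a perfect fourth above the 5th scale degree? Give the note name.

E

The scale is E F# G# A# B C# D#.
The 5th scale degree is B; a perfect fourth above that is E — scale degree 1.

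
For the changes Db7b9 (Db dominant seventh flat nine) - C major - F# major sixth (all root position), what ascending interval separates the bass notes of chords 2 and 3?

The roots are C and F#.
From C to F#: 6 semitones over a fourth = augmented.

augmented fourth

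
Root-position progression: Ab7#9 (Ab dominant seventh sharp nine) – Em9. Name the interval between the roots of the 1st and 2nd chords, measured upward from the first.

augmented 5th

The roots are Ab and E.
5 letter names make it a fifth; at 8 semitones (a half step wider than perfect) the quality is augmented.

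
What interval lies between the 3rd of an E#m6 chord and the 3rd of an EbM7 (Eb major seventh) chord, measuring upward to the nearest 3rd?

d8

The 3rd of E#m6 is G#; the 3rd of EbM7 (Eb major seventh) is G.
From G# to G: 11 semitones over an octave = diminished.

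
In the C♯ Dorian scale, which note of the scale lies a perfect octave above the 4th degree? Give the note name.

F#

The scale is C♯ D♯ E F♯ G♯ A♯ B.
The 4th degree is F♯; a perfect octave above that is F♯ — scale degree 4.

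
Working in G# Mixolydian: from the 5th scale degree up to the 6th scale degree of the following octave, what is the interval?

major ninth

The scale runs G# A# B# C# D# E# F#.
That puts D# below E#.
From D# to E# is 14 semitones, exactly the major ninth.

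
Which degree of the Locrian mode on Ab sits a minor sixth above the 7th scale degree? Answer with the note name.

The scale is Ab Bbb Cb Db Ebb Fb Gb.
The 7th scale degree is Gb; a minor sixth above that is Ebb — scale degree 5.

Ebb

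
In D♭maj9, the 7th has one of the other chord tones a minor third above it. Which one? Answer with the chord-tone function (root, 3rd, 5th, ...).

The chord tones of D♭maj9 (D♭ major ninth) are D♭ F A♭ C E♭.
The 7th is C. A minor third above C is E♭.
E♭ is the chord's 9th.

9th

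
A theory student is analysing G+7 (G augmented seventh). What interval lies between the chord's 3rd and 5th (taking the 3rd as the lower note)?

G7#5 is spelled G B D♯ F.
The 3rd is B and the 5th is D♯.
From B to D♯ is 4 semitones, exactly the major third.

M3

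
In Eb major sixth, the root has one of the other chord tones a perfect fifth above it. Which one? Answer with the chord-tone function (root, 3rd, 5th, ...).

5th

Eb major sixth is spelled Eb-G-Bb-C.
The root is Eb. A perfect fifth above Eb is Bb.
Bb is the chord's 5th.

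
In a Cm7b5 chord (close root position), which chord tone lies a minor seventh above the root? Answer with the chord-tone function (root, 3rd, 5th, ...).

Cm7b5 is spelled C-Eb-Gb-Bb.
The root is C. A minor seventh above C is Bb.
Bb is the chord's 7th.

7th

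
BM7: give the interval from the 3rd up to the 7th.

Spelling the chord: B D# F# A#.
The 3rd is D# and the 7th is A#.
Counting 5 letters and 7 half steps from D# gives a perfect fifth.

perfect fifth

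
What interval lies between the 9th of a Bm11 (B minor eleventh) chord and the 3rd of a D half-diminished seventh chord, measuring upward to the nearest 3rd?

The 9th of Bm11 (B minor eleventh) is C#; the 3rd of D half-diminished seventh is F.
From C# to F: 4 semitones over a fourth = diminished.

diminished 4th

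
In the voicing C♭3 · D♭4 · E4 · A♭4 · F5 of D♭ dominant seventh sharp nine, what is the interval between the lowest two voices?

major 9th

Those voices are C♭3 and D♭4.
Counting 9 letters and 14 half steps from C♭ gives a major ninth.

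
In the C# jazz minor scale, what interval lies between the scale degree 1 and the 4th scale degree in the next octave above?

P11

Spelling the C# jazz minor scale: C# D# E F# G# A# B#.
The scale degree 1 is C# and the 4th scale degree (up an octave) is F#.
C# up to F# spans 11 letter names and 17 semitones — a perfect eleventh.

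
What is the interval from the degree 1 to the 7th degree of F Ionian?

major seventh

The scale runs F G A Bb C D E.
That puts F below E.
F up to E spans 7 letter names and 11 semitones — a major seventh.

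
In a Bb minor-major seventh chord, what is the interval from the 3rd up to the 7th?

augmented 5th

Bbm(maj7) (Bb minor-major seventh): Bb–Db–F–A.
So we need the interval from Db up to A.
From Db to A: 8 semitones over a fifth = augmented.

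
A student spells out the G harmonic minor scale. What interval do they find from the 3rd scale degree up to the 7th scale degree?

G harmonic minor: G A B♭ C D E♭ F♯.
The 3rd scale degree is B♭ and the scale degree 7 is F♯.
From B♭ to F♯: 8 semitones over a fifth = augmented.

augmented 5th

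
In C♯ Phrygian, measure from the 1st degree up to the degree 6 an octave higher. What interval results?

The scale runs C♯ D E F♯ G♯ A B.
The 1st degree is C♯ and the degree 6 (up an octave) is A.
C♯ up to A is 20 semitones, a half step narrower than a major thirteenth, so the interval is minor.

minor thirteenth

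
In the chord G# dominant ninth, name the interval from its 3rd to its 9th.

minor seventh

The chord tones of G#9 (G# dominant ninth) are G#, B#, D#, F#, A#.
3rd = B#; 9th = A#.
B# up to A# is 10 semitones, a half step narrower than a major seventh, so the interval is minor.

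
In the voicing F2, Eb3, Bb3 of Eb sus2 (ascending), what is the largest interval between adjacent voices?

Adjacent intervals: F2→Eb3 = minor seventh; Eb3→Bb3 = perfect fifth.
The largest is F2 to Eb3, a minor seventh (10 semitones).

minor seventh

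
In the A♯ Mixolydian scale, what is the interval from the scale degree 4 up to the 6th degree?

A♯ mixolydian: A♯ B♯ C𝄪 D♯ E♯ F𝄪 G♯.
That puts D♯ below F𝄪.
D♯ up to F𝄪 spans 3 letter names and 4 semitones — a major third.

major 3rd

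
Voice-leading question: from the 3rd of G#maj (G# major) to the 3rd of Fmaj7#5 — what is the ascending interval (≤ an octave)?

diminished seventh

The 3rd of G#maj (G# major) is B#; the 3rd of Fmaj7#5 is A.
B# up to A is 9 semitones, a whole step narrower than a major seventh, so the interval is diminished.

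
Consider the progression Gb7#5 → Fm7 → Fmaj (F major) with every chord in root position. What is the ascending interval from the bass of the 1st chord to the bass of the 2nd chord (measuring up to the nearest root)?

The roots are Gb and F.
Counting 7 letters and 11 half steps from Gb gives a major seventh.

M7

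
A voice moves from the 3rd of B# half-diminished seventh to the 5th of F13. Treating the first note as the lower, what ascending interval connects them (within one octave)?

d7

The 3rd of B# half-diminished seventh is D#; the 5th of F13 is C.
7 letter names make it a seventh; at 9 semitones (a whole step narrower than major) the quality is diminished.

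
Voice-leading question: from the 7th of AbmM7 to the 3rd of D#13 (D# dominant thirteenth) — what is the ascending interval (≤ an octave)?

A7

The 7th of AbmM7 is G; the 3rd of D#13 (D# dominant thirteenth) is F##.
From G to F##: 12 semitones over a seventh = augmented.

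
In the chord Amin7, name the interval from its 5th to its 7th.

Am7 is spelled A C E G.
So we need the interval from E up to G.
3 letter names make it a third; at 3 semitones (a half step narrower than major) the quality is minor.

minor third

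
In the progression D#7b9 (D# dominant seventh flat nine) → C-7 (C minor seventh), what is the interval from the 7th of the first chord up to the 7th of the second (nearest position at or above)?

The 7th of D#7b9 (D# dominant seventh flat nine) is C#; the 7th of C-7 (C minor seventh) is Bb.
C# up to Bb is 9 semitones, a whole step narrower than a major seventh, so the interval is diminished.

d7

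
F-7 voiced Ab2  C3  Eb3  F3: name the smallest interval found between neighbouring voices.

M2

Adjacent intervals: Ab2→C3 = major third; C3→Eb3 = minor third; Eb3→F3 = major second.
The smallest is Eb3 to F3, a major second (2 semitones).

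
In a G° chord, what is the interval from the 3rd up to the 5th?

G diminished is spelled G–Bb–Db.
The 3rd is Bb and the 5th is Db.
From Bb to Db: 3 semitones over a third = minor.

m3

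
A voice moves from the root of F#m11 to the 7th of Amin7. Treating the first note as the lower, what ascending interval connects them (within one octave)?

F#m11 has F# as its root, and Amin7 has G as its 7th.
2 letter names make it a second; at 1 semitone (a half step narrower than major) the quality is minor.

minor second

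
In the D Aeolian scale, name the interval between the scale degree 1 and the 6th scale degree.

The scale runs D E F G A Bb C.
That puts D below Bb.
From D to Bb: 8 semitones over a sixth = minor.

minor 6th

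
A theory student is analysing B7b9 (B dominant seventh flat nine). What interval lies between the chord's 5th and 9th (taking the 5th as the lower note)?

d5

The chord tones of B7b9 (B dominant seventh flat nine) are B, D#, F#, A, C.
5th = F#; 9th = C.
5 letter names make it a fifth; at 6 semitones (a half step narrower than perfect) the quality is diminished.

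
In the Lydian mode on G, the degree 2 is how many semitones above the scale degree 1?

2

The scale is G A B C# D E F#.
G up to A is a major second — 2 semitones.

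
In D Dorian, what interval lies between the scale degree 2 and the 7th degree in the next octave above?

m13

The scale runs D E F G A B C.
So we need the interval from E up to C.
From E to C: 20 semitones over a thirteenth = minor.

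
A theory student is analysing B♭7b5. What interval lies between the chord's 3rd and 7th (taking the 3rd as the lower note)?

Spelling the chord: B♭ D F♭ A♭.
That puts D below A♭.
D up to A♭ is 6 semitones, a half step narrower than a perfect fifth, so the interval is diminished.
That tritone between 3rd and 7th is what gives the dominant seventh its pull toward resolution.

d5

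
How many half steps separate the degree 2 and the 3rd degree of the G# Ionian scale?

The scale is G# A# B# C# D# E# F##.
A# up to B# is a major second — 2 semitones.

2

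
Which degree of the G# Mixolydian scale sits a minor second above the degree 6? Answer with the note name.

F#

The scale is G# A# B# C# D# E# F#.
The degree 6 is E#; a minor second above that is F# — scale degree 7.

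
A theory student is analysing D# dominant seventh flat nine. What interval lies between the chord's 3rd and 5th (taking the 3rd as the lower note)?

D# dominant seventh flat nine is spelled D#, F##, A#, C#, E.
So we need the interval from F## up to A#.
F## up to A# is 3 semitones, a half step narrower than a major third, so the interval is minor.

minor third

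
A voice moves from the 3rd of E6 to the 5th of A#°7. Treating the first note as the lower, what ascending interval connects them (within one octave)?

The 3rd of E6 is G#; the 5th of A#°7 is E.
From G# to E: 8 semitones over a sixth = minor.

minor 6th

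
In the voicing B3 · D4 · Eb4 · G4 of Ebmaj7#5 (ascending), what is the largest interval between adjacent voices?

Adjacent intervals: B3→D4 = minor third; D4→Eb4 = minor second; Eb4→G4 = major third.
The largest is Eb4 to G4, a major third (4 semitones).

M3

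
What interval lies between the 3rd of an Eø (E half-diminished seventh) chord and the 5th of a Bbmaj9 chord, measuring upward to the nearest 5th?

Eø (E half-diminished seventh) has G as its 3rd, and Bbmaj9 has F as its 5th.
From G to F: 10 semitones over a seventh = minor.

minor seventh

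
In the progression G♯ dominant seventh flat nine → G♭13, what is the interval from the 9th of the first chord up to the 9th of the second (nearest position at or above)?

The 9th of G♯ dominant seventh flat nine is A; the 9th of G♭13 is A♭.
8 letter names make it an octave; at 11 semitones (a half step narrower than perfect) the quality is diminished.

diminished octave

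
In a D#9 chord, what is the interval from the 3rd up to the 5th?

minor third

D#9 (D# dominant ninth) is spelled D#-F##-A#-C#-E#.
So we need the interval from F## up to A#.
From F## to A#: 3 semitones over a third = minor.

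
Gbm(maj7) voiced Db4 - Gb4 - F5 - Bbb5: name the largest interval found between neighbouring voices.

major seventh

Adjacent intervals: Db4→Gb4 = perfect fourth; Gb4→F5 = major seventh; F5→Bbb5 = diminished fourth.
The largest is Gb4 to F5, a major seventh (11 semitones).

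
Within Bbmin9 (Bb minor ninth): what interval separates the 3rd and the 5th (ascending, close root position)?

major 3rd

Spelling the chord: Bb-Db-F-Ab-C.
That puts Db below F.
Counting 3 letters and 4 half steps from Db gives a major third.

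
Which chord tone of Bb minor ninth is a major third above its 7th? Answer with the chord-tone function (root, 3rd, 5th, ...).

Bb minor ninth: Bb, Db, F, Ab, C.
The 7th is Ab. A major third above Ab is C.
C is the chord's 9th.

9th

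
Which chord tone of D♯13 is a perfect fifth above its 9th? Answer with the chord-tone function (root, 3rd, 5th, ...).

D♯ dominant thirteenth: D♯, F𝄪, A♯, C♯, E♯, B♯.
The 9th is E♯. A perfect fifth above E♯ is B♯.
B♯ is the chord's 13th.

13th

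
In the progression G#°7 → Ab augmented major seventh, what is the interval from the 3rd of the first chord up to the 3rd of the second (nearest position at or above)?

G#°7 has B as its 3rd, and Ab augmented major seventh has C as its 3rd.
From B to C: 1 semitone over a second = minor.

m2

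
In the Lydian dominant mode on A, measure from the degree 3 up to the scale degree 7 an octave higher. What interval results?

d12

A lydian dominant: A B C# D# E F# G.
So we need the interval from C# up to G.
C# up to G is 18 semitones, a half step narrower than a perfect twelfth, so the interval is diminished.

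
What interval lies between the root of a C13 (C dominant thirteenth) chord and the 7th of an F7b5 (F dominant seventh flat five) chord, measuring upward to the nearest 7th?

The root of C13 (C dominant thirteenth) is C; the 7th of F7b5 (F dominant seventh flat five) is Eb.
C up to Eb is 3 semitones, a half step narrower than a major third, so the interval is minor.

minor third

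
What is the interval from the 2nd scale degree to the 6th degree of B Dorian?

The scale runs B C# D E F# G# A.
2nd scale degree = C#; degree 6 = G#.
Counting 5 letters and 7 half steps from C# gives a perfect fifth.

perfect fifth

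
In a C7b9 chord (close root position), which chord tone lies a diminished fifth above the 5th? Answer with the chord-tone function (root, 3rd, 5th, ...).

C7b9 (C dominant seventh flat nine): C–E–G–B♭–D♭.
The 5th is G. A diminished fifth above G is D♭.
D♭ is the chord's 9th.

9th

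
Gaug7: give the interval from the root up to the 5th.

G augmented seventh: G–B–D#–F.
So we need the interval from G up to D#.
5 letter names make it a fifth; at 8 semitones (a half step wider than perfect) the quality is augmented.

augmented fifth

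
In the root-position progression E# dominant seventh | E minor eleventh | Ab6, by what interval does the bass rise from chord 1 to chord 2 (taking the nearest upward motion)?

The roots are E# and E.
E# up to E is 11 semitones, a half step narrower than a perfect octave, so the interval is diminished.

diminished octave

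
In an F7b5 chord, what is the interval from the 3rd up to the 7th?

diminished 5th

The chord tones of F dominant seventh flat five are F–A–Cb–Eb.
The 3rd is A and the 7th is Eb.
A up to Eb is 6 semitones, a half step narrower than a perfect fifth, so the interval is diminished.
This 3–7 tritone is the characteristic tension at the heart of the dominant sound.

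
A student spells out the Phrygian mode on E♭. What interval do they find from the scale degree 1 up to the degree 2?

Spelling the Phrygian mode on E♭: E♭ F♭ G♭ A♭ B♭ C♭ D♭.
So we need the interval from E♭ up to F♭.
E♭ up to F♭ is 1 semitone, a half step narrower than a major second, so the interval is minor.

minor second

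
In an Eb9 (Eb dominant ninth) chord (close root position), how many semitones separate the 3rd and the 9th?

Eb9 is spelled Eb, G, Bb, Db, F.
G to F is a minor seventh: 10 semitones.

10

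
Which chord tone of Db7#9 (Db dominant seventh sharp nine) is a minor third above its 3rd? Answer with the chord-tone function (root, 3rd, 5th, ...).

Db7#9 (Db dominant seventh sharp nine): Db F Ab Cb E.
The 3rd is F. A minor third above F is Ab.
Ab is the chord's 5th.

5th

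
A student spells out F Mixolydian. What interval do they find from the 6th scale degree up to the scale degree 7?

m2

The scale runs F G A Bb C D Eb.
6th scale degree = D; degree 7 = Eb.
From D to Eb: 1 semitone over a second = minor.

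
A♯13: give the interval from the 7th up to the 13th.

A♯ dominant thirteenth is spelled A♯–C𝄪–E♯–G♯–B♯–F𝄪.
That puts G♯ below F𝄪.
From G♯ to F𝄪 is 11 semitones, exactly the major seventh.

major seventh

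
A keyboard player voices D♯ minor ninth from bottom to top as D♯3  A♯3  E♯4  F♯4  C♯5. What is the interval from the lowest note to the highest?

The outer voices are D♯3 and C♯5.
D♯ up to C♯ is 22 semitones, a half step narrower than a major fourteenth, so the interval is minor.

minor 14th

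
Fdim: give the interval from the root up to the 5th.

The chord tones of F diminished are F–Ab–Cb.
That puts F below Cb.
From F to Cb: 6 semitones over a fifth = diminished.

d5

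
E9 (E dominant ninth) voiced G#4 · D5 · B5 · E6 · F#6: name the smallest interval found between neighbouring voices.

Adjacent intervals: G#4→D5 = diminished fifth; D5→B5 = major sixth; B5→E6 = perfect fourth; E6→F#6 = major second.
The smallest is E6 to F#6, a major second (2 semitones).

major second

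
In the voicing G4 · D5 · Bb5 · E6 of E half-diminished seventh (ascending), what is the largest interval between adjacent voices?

Adjacent intervals: G4→D5 = perfect fifth; D5→Bb5 = minor sixth; Bb5→E6 = augmented fourth.
The largest is D5 to Bb5, a minor sixth (8 semitones).

minor sixth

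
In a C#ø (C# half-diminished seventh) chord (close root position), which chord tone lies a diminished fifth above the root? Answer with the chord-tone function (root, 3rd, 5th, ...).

The chord tones of C#ø (C# half-diminished seventh) are C#-E-G-B.
The root is C#. A diminished fifth above C# is G.
G is the chord's 5th.

5th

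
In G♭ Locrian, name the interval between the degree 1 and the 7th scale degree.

G♭ locrian: G♭ A𝄫 B𝄫 C♭ D𝄫 E𝄫 F♭.
So we need the interval from G♭ up to F♭.
7 letter names make it a seventh; at 10 semitones (a half step narrower than major) the quality is minor.

minor seventh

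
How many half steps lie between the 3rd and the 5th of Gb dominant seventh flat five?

Gb7b5 (Gb dominant seventh flat five) is spelled Gb Bb Dbb Fb.
Bb to Dbb is a diminished third: 2 semitones.

2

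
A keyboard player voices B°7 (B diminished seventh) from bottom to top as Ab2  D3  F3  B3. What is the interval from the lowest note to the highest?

The outer voices are Ab2 and B3.
Ab up to B is 15 semitones, a half step wider than a major ninth, so the interval is augmented.

A9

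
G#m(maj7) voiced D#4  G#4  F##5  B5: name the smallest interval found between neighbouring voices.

d4

Adjacent intervals: D#4→G#4 = perfect fourth; G#4→F##5 = major seventh; F##5→B5 = diminished fourth.
The smallest is F##5 to B5, a diminished fourth (4 semitones).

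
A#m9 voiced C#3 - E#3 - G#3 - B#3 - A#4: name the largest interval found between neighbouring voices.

Adjacent intervals: C#3→E#3 = major third; E#3→G#3 = minor third; G#3→B#3 = major third; B#3→A#4 = minor seventh.
The largest is B#3 to A#4, a minor seventh (10 semitones).

m7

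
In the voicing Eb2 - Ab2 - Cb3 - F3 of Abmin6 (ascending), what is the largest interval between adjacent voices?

A4

Adjacent intervals: Eb2→Ab2 = perfect fourth; Ab2→Cb3 = minor third; Cb3→F3 = augmented fourth.
The largest is Cb3 to F3, an augmented fourth (6 semitones).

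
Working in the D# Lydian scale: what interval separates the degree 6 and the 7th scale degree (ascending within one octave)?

major 2nd

D# lydian: D# E# F## G## A# B# C##.
The degree 6 is B# and the 7th degree is C##.
Counting 2 letters and 2 half steps from B# gives a major second.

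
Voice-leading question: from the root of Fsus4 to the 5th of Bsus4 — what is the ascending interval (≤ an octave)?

A1

The root of Fsus4 is F; the 5th of Bsus4 is F♯.
From F to F♯: 1 semitone over a unison = augmented.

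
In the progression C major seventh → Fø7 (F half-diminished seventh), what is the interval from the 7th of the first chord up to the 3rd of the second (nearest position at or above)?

diminished 7th

The 7th of C major seventh is B; the 3rd of Fø7 (F half-diminished seventh) is A♭.
7 letter names make it a seventh; at 9 semitones (a whole step narrower than major) the quality is diminished.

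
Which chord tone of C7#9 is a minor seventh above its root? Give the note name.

Bb

C7#9 is spelled C E G B♭ D♯.
The root is C. A minor seventh above C is B♭.
B♭ is the chord's 7th.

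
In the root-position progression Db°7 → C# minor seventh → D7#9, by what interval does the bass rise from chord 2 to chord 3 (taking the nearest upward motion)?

minor second

The roots are C# and D.
C# up to D is 1 semitone, a half step narrower than a major second, so the interval is minor.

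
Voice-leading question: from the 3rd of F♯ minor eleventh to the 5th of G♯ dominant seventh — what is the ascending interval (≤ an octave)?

The 3rd of F♯ minor eleventh is A; the 5th of G♯ dominant seventh is D♯.
A up to D♯ is 6 semitones, a half step wider than a perfect fourth, so the interval is augmented.

augmented fourth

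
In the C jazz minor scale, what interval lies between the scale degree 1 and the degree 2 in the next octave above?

major ninth

C melodic minor: C D E♭ F G A B.
Scale degree 1 = C; 2nd degree (up an octave) = D.
Counting 9 letters and 14 half steps from C gives a major ninth.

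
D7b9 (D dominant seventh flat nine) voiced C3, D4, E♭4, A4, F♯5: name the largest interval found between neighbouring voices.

Adjacent intervals: C3→D4 = major ninth; D4→E♭4 = minor second; E♭4→A4 = augmented fourth; A4→F♯5 = major sixth.
The largest is C3 to D4, a major ninth (14 semitones).

M9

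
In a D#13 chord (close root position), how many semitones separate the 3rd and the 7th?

The chord tones of D# dominant thirteenth are D#, F##, A#, C#, E#, B#.
F## to C# is a diminished fifth: 6 semitones.

6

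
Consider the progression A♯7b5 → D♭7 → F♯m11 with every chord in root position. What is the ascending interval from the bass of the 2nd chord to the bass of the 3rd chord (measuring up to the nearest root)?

The roots are D♭ and F♯.
From D♭ to F♯: 5 semitones over a third = augmented.

augmented third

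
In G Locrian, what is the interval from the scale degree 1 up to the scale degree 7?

Spelling G Locrian: G Ab Bb C Db Eb F.
So we need the interval from G up to F.
From G to F: 10 semitones over a seventh = minor.

minor seventh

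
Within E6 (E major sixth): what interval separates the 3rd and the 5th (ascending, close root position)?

minor 3rd

The chord tones of E major sixth are E, G#, B, C#.
3rd = G#; 5th = B.
3 letter names make it a third; at 3 semitones (a half step narrower than major) the quality is minor.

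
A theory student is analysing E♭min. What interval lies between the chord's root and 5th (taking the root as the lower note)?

perfect fifth

E♭m (E♭ minor) is spelled E♭–G♭–B♭.
That puts E♭ below B♭.
E♭ up to B♭ spans 5 letter names and 7 semitones — a perfect fifth.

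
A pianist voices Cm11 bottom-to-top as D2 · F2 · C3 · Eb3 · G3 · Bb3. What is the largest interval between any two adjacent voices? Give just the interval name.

Adjacent intervals: D2→F2 = minor third; F2→C3 = perfect fifth; C3→Eb3 = minor third; Eb3→G3 = major third; G3→Bb3 = minor third.
The largest is F2 to C3, a perfect fifth (7 semitones).

P5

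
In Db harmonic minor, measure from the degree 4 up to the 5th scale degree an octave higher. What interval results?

The scale runs Db Eb Fb Gb Ab Bbb C.
Degree 4 = Gb; degree 5 (up an octave) = Ab.
From Gb to Ab is 14 semitones, exactly the major ninth.

M9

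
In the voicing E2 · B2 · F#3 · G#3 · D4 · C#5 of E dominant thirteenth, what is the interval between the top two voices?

Those voices are D4 and C#5.
D up to C# spans 7 letter names and 11 semitones — a major seventh.

major seventh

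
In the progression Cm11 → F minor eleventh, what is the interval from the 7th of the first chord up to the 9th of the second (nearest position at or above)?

M6

The 7th of Cm11 is B♭; the 9th of F minor eleventh is G.
B♭ up to G spans 6 letter names and 9 semitones — a major sixth.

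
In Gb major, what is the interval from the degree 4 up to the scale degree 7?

augmented fourth

Spelling Gb major: Gb Ab Bb Cb Db Eb F.
The degree 4 is Cb and the 7th degree is F.
From Cb to F: 6 semitones over a fourth = augmented.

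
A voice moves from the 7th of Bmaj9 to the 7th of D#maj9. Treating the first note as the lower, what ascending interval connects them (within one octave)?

The 7th of Bmaj9 is A#; the 7th of D#maj9 is C##.
A# up to C## spans 3 letter names and 4 semitones — a major third.

major third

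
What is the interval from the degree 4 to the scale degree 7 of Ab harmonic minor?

Spelling Ab harmonic minor: Ab Bb Cb Db Eb Fb G.
The degree 4 is Db and the 7th scale degree is G.
From Db to G: 6 semitones over a fourth = augmented.

augmented fourth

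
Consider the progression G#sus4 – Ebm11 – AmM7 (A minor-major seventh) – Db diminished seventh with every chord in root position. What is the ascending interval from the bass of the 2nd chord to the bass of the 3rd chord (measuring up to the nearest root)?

augmented fourth

The roots are Eb and A.
Eb up to A is 6 semitones, a half step wider than a perfect fourth, so the interval is augmented.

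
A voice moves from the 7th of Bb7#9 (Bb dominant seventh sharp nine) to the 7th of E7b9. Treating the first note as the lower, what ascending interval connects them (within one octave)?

augmented fourth

Bb7#9 (Bb dominant seventh sharp nine) has Ab as its 7th, and E7b9 has D as its 7th.
Ab up to D is 6 semitones, a half step wider than a perfect fourth, so the interval is augmented.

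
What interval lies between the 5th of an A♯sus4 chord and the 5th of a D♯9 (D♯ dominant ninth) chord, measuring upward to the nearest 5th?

perfect fourth

The 5th of A♯sus4 is E♯; the 5th of D♯9 (D♯ dominant ninth) is A♯.
From E♯ to A♯ is 5 semitones, exactly the perfect fourth.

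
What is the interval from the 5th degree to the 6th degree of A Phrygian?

Spelling A Phrygian: A Bb C D E F G.
The 5th degree is E and the scale degree 6 is F.
E up to F is 1 semitone, a half step narrower than a major second, so the interval is minor.

m2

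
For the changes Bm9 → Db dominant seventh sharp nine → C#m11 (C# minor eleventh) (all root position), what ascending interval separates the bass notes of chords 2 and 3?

The roots are Db and C#.
7 letter names make it a seventh; at 12 semitones (a half step wider than major) the quality is augmented.

augmented seventh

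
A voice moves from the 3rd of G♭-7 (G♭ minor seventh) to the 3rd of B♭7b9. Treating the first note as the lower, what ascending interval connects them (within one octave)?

The 3rd of G♭-7 (G♭ minor seventh) is B𝄫; the 3rd of B♭7b9 is D.
3 letter names make it a third; at 5 semitones (a half step wider than major) the quality is augmented.

A3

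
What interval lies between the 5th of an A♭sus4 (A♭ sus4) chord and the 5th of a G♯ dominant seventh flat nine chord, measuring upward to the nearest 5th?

augmented seventh

A♭sus4 (A♭ sus4) has E♭ as its 5th, and G♯ dominant seventh flat nine has D♯ as its 5th.
From E♭ to D♯: 12 semitones over a seventh = augmented.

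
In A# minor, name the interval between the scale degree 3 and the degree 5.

Spelling A# minor: A# B# C# D# E# F# G#.
That puts C# below E#.
C# up to E# spans 3 letter names and 4 semitones — a major third.

major third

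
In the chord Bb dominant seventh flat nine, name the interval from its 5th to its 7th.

The chord tones of Bb7b9 (Bb dominant seventh flat nine) are Bb–D–F–Ab–Cb.
The 5th is F and the 7th is Ab.
3 letter names make it a third; at 3 semitones (a half step narrower than major) the quality is minor.

minor 3rd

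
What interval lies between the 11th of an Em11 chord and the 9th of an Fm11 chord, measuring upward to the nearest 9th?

Em11 has A as its 11th, and Fm11 has G as its 9th.
From A to G: 10 semitones over a seventh = minor.

minor seventh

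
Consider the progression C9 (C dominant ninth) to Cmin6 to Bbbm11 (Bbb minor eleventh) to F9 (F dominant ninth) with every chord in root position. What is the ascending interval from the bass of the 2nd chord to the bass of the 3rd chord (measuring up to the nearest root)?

The roots are C and Bbb.
C up to Bbb is 9 semitones, a whole step narrower than a major seventh, so the interval is diminished.

diminished seventh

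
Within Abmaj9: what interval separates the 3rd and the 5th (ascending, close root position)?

Abmaj9 (Ab major ninth): Ab–C–Eb–G–Bb.
That puts C below Eb.
From C to Eb: 3 semitones over a third = minor.

minor 3rd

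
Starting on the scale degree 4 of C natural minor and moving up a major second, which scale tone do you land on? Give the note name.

G

The scale is C D E♭ F G A♭ B♭.
The scale degree 4 is F; a major second above that is G — scale degree 5.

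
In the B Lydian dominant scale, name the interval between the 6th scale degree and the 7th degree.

m2

B lydian dominant: B C# D# E# F# G# A.
That puts G# below A.
G# up to A is 1 semitone, a half step narrower than a major second, so the interval is minor.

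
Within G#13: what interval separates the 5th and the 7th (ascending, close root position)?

G#13 (G# dominant thirteenth) is spelled G#–B#–D#–F#–A#–E#.
So we need the interval from D# up to F#.
D# up to F# is 3 semitones, a half step narrower than a major third, so the interval is minor.

minor 3rd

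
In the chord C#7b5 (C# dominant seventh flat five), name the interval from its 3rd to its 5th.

The chord tones of C#7b5 are C#–E#–G–B.
That puts E# below G.
From E# to G: 2 semitones over a third = diminished.

diminished third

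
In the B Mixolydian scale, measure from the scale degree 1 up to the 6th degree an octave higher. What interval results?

major 13th

Spelling the B Mixolydian scale: B C♯ D♯ E F♯ G♯ A.
The scale degree 1 is B and the 6th degree (up an octave) is G♯.
Counting 13 letters and 21 half steps from B gives a major thirteenth.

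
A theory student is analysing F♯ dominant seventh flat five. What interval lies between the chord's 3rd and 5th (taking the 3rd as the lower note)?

Spelling the chord: F♯ A♯ C E.
3rd = A♯; 5th = C.
3 letter names make it a third; at 2 semitones (a whole step narrower than major) the quality is diminished.

diminished 3rd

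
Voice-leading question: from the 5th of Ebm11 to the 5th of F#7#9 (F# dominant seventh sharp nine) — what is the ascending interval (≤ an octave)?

augmented second

Ebm11 has Bb as its 5th, and F#7#9 (F# dominant seventh sharp nine) has C# as its 5th.
2 letter names make it a second; at 3 semitones (a half step wider than major) the quality is augmented.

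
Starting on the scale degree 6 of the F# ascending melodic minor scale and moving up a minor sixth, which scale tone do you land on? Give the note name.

B

The scale is F# G# A B C# D# E#.
The scale degree 6 is D#; a minor sixth above that is B — scale degree 4.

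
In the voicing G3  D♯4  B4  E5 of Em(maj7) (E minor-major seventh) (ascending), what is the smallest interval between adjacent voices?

Adjacent intervals: G3→D♯4 = augmented fifth; D♯4→B4 = minor sixth; B4→E5 = perfect fourth.
The smallest is B4 to E5, a perfect fourth (5 semitones).

perfect fourth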